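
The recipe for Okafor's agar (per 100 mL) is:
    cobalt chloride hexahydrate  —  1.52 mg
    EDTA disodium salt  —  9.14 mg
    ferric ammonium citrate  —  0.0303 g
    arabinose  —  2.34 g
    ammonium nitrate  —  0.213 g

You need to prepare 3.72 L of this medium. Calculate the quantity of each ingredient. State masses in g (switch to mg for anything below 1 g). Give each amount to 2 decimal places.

cobalt chloride hexahydrate 56.54 mg; EDTA disodium salt 340.01 mg; ferric ammonium citrate 1.13 g; arabinose 87.05 g; ammonium nitrate 7.92 g

Scale factor = 3720 mL / 100 mL = 37.2.
cobalt chloride hexahydrate: 1.52 mg × (3720 mL / 100 mL) = 56.54 mg
EDTA disodium salt: 9.14 mg × (3720 mL / 100 mL) = 340.01 mg
ferric ammonium citrate: 0.0303 g × (3720 mL / 100 mL) = 1.13 g
arabinose: 2.34 g × (3720 mL / 100 mL) = 87.05 g
ammonium nitrate: 0.213 g × (3720 mL / 100 mL) = 7.92 g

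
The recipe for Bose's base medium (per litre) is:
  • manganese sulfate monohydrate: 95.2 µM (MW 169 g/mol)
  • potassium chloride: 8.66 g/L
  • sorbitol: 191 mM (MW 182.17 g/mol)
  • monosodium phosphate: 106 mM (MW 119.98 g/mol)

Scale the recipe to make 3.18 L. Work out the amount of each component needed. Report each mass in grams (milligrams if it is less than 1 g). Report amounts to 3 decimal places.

Scale factor relative to 1 L: 3.18.
manganese sulfate monohydrate: 95.2 µmol/L × 169 g/mol × 3.18 L ÷ 1000 = 51.162 mg
potassium chloride: 8.66 g/L × 3.18 L = 27.539 g
sorbitol: 191 mmol/L × 182.17 g/mol × 3.18 L ÷ 1000 = 110.646 g
monosodium phosphate: 106 mmol/L × 119.98 g/mol × 3.18 L ÷ 1000 = 40.443 g

manganese sulfate monohydrate 51.162 mg; potassium chloride 27.539 g; sorbitol 110.646 g; monosodium phosphate 40.443 g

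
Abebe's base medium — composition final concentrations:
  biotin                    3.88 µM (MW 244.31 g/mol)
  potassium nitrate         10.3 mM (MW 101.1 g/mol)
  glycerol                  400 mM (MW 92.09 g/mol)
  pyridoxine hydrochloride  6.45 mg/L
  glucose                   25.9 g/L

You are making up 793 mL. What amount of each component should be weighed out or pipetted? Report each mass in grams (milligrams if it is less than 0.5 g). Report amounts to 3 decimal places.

Scale factor relative to 1 L: 0.793.
biotin: 3.88 µmol/L × 244.31 g/mol × 0.793 L ÷ 1000 = 0.752 mg
potassium nitrate: 10.3 mmol/L × 101.1 g/mol × 0.793 L ÷ 1000 = 0.826 g
glycerol: 400 mmol/L × 92.09 g/mol × 0.793 L ÷ 1000 = 29.211 g
pyridoxine hydrochloride: 6.45 mg/L × 0.793 L = 5.115 mg
glucose: 25.9 g/L × 0.793 L = 20.539 g

biotin 0.752 mg; potassium nitrate 0.826 g; glycerol 29.211 g; pyridoxine hydrochloride 5.115 mg; glucose 20.539 g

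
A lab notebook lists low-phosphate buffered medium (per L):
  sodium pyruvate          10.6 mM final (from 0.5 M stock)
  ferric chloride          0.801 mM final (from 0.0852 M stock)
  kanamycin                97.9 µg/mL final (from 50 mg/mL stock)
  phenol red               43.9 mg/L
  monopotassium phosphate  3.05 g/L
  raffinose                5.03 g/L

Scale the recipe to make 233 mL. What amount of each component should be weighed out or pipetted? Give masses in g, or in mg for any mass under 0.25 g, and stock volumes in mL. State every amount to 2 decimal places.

sodium pyruvate 4.94 mL; ferric chloride 2.19 mL; kanamycin 0.46 mL; phenol red 10.23 mg; monopotassium phosphate 0.71 g; raffinose 1.17 g

Working volume: 233 mL = 0.233 L.
sodium pyruvate: dilute stock: 10.6 mM × 233 mL ÷ 500 mM = 4.94 mL
ferric chloride: C1V1 = C2V2 → 0.801 mM × 233 mL ÷ 85.2 mM = 2.19 mL
kanamycin: dilute stock: 97.9 µg/mL × 233 mL ÷ 50000 µg/mL = 0.46 mL
phenol red: 43.9 mg/L × 0.233 L = 10.23 mg
monopotassium phosphate: 3.05 g/L × 0.233 L = 0.71 g
raffinose: 5.03 g/L × 0.233 L = 1.17 g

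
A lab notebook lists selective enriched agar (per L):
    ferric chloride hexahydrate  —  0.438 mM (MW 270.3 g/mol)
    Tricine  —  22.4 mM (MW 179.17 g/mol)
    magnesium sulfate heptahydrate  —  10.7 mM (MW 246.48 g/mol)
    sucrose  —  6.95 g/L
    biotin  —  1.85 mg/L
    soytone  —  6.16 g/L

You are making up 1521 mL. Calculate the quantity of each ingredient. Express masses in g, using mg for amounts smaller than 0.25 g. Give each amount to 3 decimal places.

ferric chloride hexahydrate 180.073 mg; Tricine 6.104 g; magnesium sulfate heptahydrate 4.011 g; sucrose 10.571 g; biotin 2.814 mg; soytone 9.369 g

Working volume: 1521 mL = 1.521 L.
ferric chloride hexahydrate: 0.438 mmol/L × 270.3 mg/mmol × 1.521 L = 180.073 mg
Tricine: 22.4 mmol/L × 179.17 g/mol × 1.521 L ÷ 1000 = 6.104 g
magnesium sulfate heptahydrate: 10.7 mmol/L × 246.48 g/mol × 1.521 L ÷ 1000 = 4.011 g
sucrose: 6.95 g/L × 1.521 L = 10.571 g
biotin: 1.85 mg/L × 1.521 L = 2.814 mg
soytone: 6.16 g/L × 1.521 L = 9.369 g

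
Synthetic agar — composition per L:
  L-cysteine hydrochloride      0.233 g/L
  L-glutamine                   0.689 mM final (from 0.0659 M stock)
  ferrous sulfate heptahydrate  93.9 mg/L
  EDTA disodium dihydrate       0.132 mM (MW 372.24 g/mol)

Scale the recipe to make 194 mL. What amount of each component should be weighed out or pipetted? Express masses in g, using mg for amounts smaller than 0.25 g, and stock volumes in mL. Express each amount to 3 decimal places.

Scale factor relative to 1 L: 0.194.
L-cysteine hydrochloride: 0.233 g/L × 0.194 L = 0.045202 g = 45.202 mg
L-glutamine: C1V1 = C2V2 → 0.689 mM × 194 mL ÷ 65.9 mM = 2.028 mL
ferrous sulfate heptahydrate: 93.9 mg/L × 0.194 L = 18.217 mg
EDTA disodium dihydrate: 0.132 mmol/L × 372.24 mg/mmol × 0.194 L = 9.532 mg

L-cysteine hydrochloride 45.202 mg; L-glutamine 2.028 mL; ferrous sulfate heptahydrate 18.217 mg; EDTA disodium dihydrate 9.532 mg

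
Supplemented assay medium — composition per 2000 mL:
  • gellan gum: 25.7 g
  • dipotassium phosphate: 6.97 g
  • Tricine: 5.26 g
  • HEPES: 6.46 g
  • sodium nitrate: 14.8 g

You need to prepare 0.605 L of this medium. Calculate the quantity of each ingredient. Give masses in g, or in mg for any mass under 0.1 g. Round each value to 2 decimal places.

Scale factor = 605 mL / 2000 mL = 0.3025.
gellan gum: 25.7 g × (605 mL / 2000 mL) = 7.77 g
dipotassium phosphate: 6.97 g × (605 mL / 2000 mL) = 2.11 g
Tricine: 5.26 g × (605 mL / 2000 mL) = 1.59 g
HEPES: 6.46 g × (605 mL / 2000 mL) = 1.95 g
sodium nitrate: 14.8 g × (605 mL / 2000 mL) = 4.48 g

gellan gum 7.77 g; dipotassium phosphate 2.11 g; Tricine 1.59 g; HEPES 1.95 g; sodium nitrate 4.48 g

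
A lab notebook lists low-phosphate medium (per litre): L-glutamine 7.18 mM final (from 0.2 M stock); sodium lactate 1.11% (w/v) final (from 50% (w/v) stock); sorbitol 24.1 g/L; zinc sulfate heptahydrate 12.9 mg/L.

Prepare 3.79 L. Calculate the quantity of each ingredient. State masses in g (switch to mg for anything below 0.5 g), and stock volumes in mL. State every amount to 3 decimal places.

Scale factor relative to 1 L: 3.79.
L-glutamine: C1V1 = C2V2 → 7.18 mM × 3790 mL ÷ 200 mM = 136.061 mL
sodium lactate: V = C2·V2/C1 = 1.11% ÷ 50% × 3790 mL = 84.138 mL
sorbitol: 24.1 g/L × 3.79 L = 91.339 g
zinc sulfate heptahydrate: 12.9 mg/L × 3.79 L = 48.891 mg

L-glutamine 136.061 mL; sodium lactate 84.138 mL; sorbitol 91.339 g; zinc sulfate heptahydrate 48.891 mg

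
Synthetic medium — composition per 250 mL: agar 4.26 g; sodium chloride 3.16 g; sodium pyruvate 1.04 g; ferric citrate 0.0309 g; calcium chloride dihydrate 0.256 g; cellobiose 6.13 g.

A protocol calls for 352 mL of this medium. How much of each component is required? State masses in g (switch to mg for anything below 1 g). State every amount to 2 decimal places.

Scale factor = 352 mL / 250 mL = 1.408.
agar: 4.26 g × (352 mL / 250 mL) = 6.00 g
sodium chloride: 3.16 g × (352 mL / 250 mL) = 4.45 g
sodium pyruvate: 1.04 g × (352 mL / 250 mL) = 1.46 g
ferric citrate: 0.0309 g × (352 mL / 250 mL) = 0.0435072 g = 43.51 mg
calcium chloride dihydrate: 0.256 g × (352 mL / 250 mL) = 0.360448 g = 360.45 mg
cellobiose: 6.13 g × (352 mL / 250 mL) = 8.63 g

agar 6.00 g; sodium chloride 4.45 g; sodium pyruvate 1.46 g; ferric citrate 43.51 mg; calcium chloride dihydrate 360.45 mg; cellobiose 8.63 g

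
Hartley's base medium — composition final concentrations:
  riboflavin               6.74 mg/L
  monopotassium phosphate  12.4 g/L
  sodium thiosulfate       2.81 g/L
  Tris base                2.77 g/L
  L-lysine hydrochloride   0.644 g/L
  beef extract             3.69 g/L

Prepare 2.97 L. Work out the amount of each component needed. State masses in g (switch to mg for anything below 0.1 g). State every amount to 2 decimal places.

riboflavin 20.02 mg; monopotassium phosphate 36.83 g; sodium thiosulfate 8.35 g; Tris base 8.23 g; L-lysine hydrochloride 1.91 g; beef extract 10.96 g

Scale factor relative to 1 L: 2.97.
riboflavin: 6.74 mg/L × 2.97 L = 20.02 mg
monopotassium phosphate: 12.4 g/L × 2.97 L = 36.83 g
sodium thiosulfate: 2.81 g/L × 2.97 L = 8.35 g
Tris base: 2.77 g/L × 2.97 L = 8.23 g
L-lysine hydrochloride: 0.644 g/L × 2.97 L = 1.91 g
beef extract: 3.69 g/L × 2.97 L = 10.96 g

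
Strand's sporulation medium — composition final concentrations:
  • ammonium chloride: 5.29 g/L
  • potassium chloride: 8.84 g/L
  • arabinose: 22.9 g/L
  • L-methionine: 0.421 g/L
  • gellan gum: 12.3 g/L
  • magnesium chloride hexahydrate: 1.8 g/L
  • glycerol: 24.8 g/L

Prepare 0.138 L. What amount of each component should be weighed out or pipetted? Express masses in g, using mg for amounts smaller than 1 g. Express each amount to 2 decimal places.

Scale factor relative to 1 L: 0.138.
ammonium chloride: 5.29 g/L × 0.138 L = 0.73002 g = 730.02 mg
potassium chloride: 8.84 g/L × 0.138 L = 1.22 g
arabinose: 22.9 g/L × 0.138 L = 3.16 g
L-methionine: 0.421 g/L × 0.138 L = 0.058098 g = 58.10 mg
gellan gum: 12.3 g/L × 0.138 L = 1.70 g
magnesium chloride hexahydrate: 1.8 g/L × 0.138 L = 0.2484 g = 248.40 mg
glycerol: 24.8 g/L × 0.138 L = 3.42 g

ammonium chloride 730.02 mg; potassium chloride 1.22 g; arabinose 3.16 g; L-methionine 58.10 mg; gellan gum 1.70 g; magnesium chloride hexahydrate 248.40 mg; glycerol 3.42 g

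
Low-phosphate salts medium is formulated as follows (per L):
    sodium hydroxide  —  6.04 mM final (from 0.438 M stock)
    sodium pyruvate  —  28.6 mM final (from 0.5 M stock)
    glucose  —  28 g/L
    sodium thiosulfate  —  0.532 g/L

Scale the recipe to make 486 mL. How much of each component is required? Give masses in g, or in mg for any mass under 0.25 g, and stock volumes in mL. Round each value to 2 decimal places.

sodium hydroxide 6.70 mL; sodium pyruvate 27.80 mL; glucose 13.61 g; sodium thiosulfate 0.26 g

Target volume = 486 mL = 0.486 L.
sodium hydroxide: dilute stock: 6.04 mM × 486 mL ÷ 438 mM = 6.70 mL
sodium pyruvate: C1V1 = C2V2 → 28.6 mM × 486 mL ÷ 500 mM = 27.80 mL
glucose: 28 g/L × 0.486 L = 13.61 g
sodium thiosulfate: 0.532 g/L × 0.486 L = 0.26 g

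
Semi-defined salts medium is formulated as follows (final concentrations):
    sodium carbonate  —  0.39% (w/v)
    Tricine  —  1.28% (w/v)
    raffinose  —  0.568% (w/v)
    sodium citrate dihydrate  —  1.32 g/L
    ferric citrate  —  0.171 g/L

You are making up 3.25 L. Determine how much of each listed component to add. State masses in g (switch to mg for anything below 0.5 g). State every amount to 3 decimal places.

Scale factor relative to 1 L: 3.25.
sodium carbonate: 0.39 g per 100 mL × 3250 mL ÷ 100 = 12.675 g
Tricine: 1.28% w/v = 12.8 g/L → 12.8 × 3.25 L = 41.600 g
raffinose: 0.568 g per 100 mL × 3250 mL ÷ 100 = 18.460 g
sodium citrate dihydrate: 1.32 g/L × 3.25 L = 4.290 g
ferric citrate: 0.171 g/L × 3.25 L = 0.556 g

sodium carbonate 12.675 g; Tricine 41.600 g; raffinose 18.460 g; sodium citrate dihydrate 4.290 g; ferric citrate 0.556 g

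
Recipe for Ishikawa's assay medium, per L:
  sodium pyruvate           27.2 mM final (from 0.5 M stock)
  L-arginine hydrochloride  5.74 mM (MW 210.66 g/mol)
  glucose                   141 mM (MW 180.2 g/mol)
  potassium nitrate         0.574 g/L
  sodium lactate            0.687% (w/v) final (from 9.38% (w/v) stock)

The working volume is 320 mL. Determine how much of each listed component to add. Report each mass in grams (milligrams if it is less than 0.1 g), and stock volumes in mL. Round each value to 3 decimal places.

Target volume = 320 mL = 0.32 L.
sodium pyruvate: C1V1 = C2V2 → 27.2 mM × 320 mL ÷ 500 mM = 17.408 mL
L-arginine hydrochloride: 5.74 mmol/L × 210.66 g/mol × 0.32 L ÷ 1000 = 0.387 g
glucose: 141 mmol/L × 180.2 g/mol × 0.32 L ÷ 1000 = 8.131 g
potassium nitrate: 0.574 g/L × 0.32 L = 0.184 g
sodium lactate: V = C2·V2/C1 = 0.687% ÷ 9.38% × 320 mL = 23.437 mL

sodium pyruvate 17.408 mL; L-arginine hydrochloride 0.387 g; glucose 8.131 g; potassium nitrate 0.184 g; sodium lactate 23.437 mL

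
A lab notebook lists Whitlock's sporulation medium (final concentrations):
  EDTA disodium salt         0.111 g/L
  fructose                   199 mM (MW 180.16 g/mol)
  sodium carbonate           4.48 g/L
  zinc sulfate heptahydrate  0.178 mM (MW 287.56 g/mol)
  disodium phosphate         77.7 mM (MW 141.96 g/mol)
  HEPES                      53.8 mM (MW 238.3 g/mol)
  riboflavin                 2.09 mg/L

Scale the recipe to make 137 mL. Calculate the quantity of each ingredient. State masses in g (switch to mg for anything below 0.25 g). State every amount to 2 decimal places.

EDTA disodium salt 15.21 mg; fructose 4.91 g; sodium carbonate 0.61 g; zinc sulfate heptahydrate 7.01 mg; disodium phosphate 1.51 g; HEPES 1.76 g; riboflavin 0.29 mg

Target volume = 137 mL = 0.137 L.
EDTA disodium salt: 0.111 g/L × 0.137 L = 0.015207 g = 15.21 mg
fructose: 199 mmol/L × 180.16 g/mol × 0.137 L ÷ 1000 = 4.91 g
sodium carbonate: 4.48 g/L × 0.137 L = 0.61 g
zinc sulfate heptahydrate: 0.178 mmol/L × 287.56 mg/mmol × 0.137 L = 7.01 mg
disodium phosphate: 77.7 mmol/L × 141.96 g/mol × 0.137 L ÷ 1000 = 1.51 g
HEPES: 53.8 mmol/L × 238.3 g/mol × 0.137 L ÷ 1000 = 1.76 g
riboflavin: 2.09 mg/L × 0.137 L = 0.29 mg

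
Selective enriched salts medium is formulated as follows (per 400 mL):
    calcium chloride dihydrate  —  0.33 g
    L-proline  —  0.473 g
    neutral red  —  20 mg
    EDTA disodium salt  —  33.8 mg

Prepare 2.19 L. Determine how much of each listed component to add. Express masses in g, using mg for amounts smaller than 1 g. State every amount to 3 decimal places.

Ratio of target to recipe volume: 2190 / 400 = 5.475.
calcium chloride dihydrate: 0.33 g × (2190 mL / 400 mL) = 1.807 g
L-proline: 0.473 g × (2190 mL / 400 mL) = 2.590 g
neutral red: 20 mg × (2190 mL / 400 mL) = 109.500 mg
EDTA disodium salt: 33.8 mg × (2190 mL / 400 mL) = 185.055 mg

calcium chloride dihydrate 1.807 g; L-proline 2.590 g; neutral red 109.500 mg; EDTA disodium salt 185.055 mg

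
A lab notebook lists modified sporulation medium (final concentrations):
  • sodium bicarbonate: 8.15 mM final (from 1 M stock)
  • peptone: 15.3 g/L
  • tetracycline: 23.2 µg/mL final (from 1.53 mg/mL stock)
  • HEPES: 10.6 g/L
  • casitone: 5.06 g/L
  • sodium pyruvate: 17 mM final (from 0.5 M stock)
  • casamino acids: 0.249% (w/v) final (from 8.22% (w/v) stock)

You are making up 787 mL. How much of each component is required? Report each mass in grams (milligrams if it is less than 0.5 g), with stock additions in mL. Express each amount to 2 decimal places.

sodium bicarbonate 6.41 mL; peptone 12.04 g; tetracycline 11.93 mL; HEPES 8.34 g; casitone 3.98 g; sodium pyruvate 26.76 mL; casamino acids 23.84 mL

Working volume: 787 mL = 0.787 L.
sodium bicarbonate: V = C2·V2/C1 = 8.15 mM × 787 mL ÷ 1000 mM = 6.41 mL
peptone: 15.3 g/L × 0.787 L = 12.04 g
tetracycline: V = C2·V2/C1 = 23.2 µg/mL × 787 mL ÷ 1530 µg/mL = 11.93 mL
HEPES: 10.6 g/L × 0.787 L = 8.34 g
casitone: 5.06 g/L × 0.787 L = 3.98 g
sodium pyruvate: V = C2·V2/C1 = 17 mM × 787 mL ÷ 500 mM = 26.76 mL
casamino acids: C1V1 = C2V2 → 0.249% ÷ 8.22% × 787 mL = 23.84 mL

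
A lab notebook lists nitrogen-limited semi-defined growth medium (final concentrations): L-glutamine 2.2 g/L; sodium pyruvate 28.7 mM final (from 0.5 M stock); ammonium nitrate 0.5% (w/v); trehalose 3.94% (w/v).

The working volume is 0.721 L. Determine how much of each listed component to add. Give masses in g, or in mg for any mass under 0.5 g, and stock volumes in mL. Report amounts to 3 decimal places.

L-glutamine 1.586 g; sodium pyruvate 41.385 mL; ammonium nitrate 3.605 g; trehalose 28.407 g

Working volume: 0.721 L.
L-glutamine: 2.2 g/L × 0.721 L = 1.586 g
sodium pyruvate: dilute stock: 28.7 mM × 721 mL ÷ 500 mM = 41.385 mL
ammonium nitrate: 0.5% w/v = 5 g/L → 5 × 0.721 L = 3.605 g
trehalose: 3.94% w/v = 39.4 g/L → 39.4 × 0.721 L = 28.407 g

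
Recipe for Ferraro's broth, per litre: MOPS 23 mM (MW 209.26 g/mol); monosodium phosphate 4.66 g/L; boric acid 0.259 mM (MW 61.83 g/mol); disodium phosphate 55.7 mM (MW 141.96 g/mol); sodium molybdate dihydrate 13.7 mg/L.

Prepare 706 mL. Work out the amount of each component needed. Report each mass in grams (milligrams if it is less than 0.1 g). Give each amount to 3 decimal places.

MOPS 3.398 g; monosodium phosphate 3.290 g; boric acid 11.306 mg; disodium phosphate 5.582 g; sodium molybdate dihydrate 9.672 mg

Scale factor relative to 1 L: 0.706.
MOPS: 23 mmol/L × 209.26 g/mol × 0.706 L ÷ 1000 = 3.398 g
monosodium phosphate: 4.66 g/L × 0.706 L = 3.290 g
boric acid: 0.259 mmol/L × 61.83 mg/mmol × 0.706 L = 11.306 mg
disodium phosphate: 55.7 mmol/L × 141.96 g/mol × 0.706 L ÷ 1000 = 5.582 g
sodium molybdate dihydrate: 13.7 mg/L × 0.706 L = 9.672 mg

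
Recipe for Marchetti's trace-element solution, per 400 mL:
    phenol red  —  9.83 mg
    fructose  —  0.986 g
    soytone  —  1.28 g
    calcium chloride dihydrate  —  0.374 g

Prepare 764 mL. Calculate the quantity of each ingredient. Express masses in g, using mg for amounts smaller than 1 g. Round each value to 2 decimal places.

Scale factor = 764 mL / 400 mL = 1.91.
phenol red: 9.83 mg × (764 mL / 400 mL) = 18.78 mg
fructose: 0.986 g × (764 mL / 400 mL) = 1.88 g
soytone: 1.28 g × (764 mL / 400 mL) = 2.44 g
calcium chloride dihydrate: 0.374 g × (764 mL / 400 mL) = 0.71434 g = 714.34 mg

phenol red 18.78 mg; fructose 1.88 g; soytone 2.44 g; calcium chloride dihydrate 714.34 mg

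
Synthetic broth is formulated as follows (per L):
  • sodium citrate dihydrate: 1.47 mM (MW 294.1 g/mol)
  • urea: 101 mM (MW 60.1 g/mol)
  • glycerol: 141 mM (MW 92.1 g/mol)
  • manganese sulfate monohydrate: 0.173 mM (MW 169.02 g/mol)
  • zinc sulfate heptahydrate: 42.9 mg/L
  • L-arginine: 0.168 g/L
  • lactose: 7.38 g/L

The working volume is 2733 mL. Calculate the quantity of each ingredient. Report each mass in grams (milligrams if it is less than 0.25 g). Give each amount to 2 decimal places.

sodium citrate dihydrate 1.18 g; urea 16.59 g; glycerol 35.49 g; manganese sulfate monohydrate 79.91 mg; zinc sulfate heptahydrate 117.25 mg; L-arginine 0.46 g; lactose 20.17 g

Target volume = 2733 mL = 2.733 L.
sodium citrate dihydrate: 1.47 mmol/L × 294.1 g/mol × 2.733 L ÷ 1000 = 1.18 g
urea: 101 mmol/L × 60.1 g/mol × 2.733 L ÷ 1000 = 16.59 g
glycerol: 141 mmol/L × 92.1 g/mol × 2.733 L ÷ 1000 = 35.49 g
manganese sulfate monohydrate: 0.173 mmol/L × 169.02 mg/mmol × 2.733 L = 79.91 mg
zinc sulfate heptahydrate: 42.9 mg/L × 2.733 L = 117.25 mg
L-arginine: 0.168 g/L × 2.733 L = 0.46 g
lactose: 7.38 g/L × 2.733 L = 20.17 g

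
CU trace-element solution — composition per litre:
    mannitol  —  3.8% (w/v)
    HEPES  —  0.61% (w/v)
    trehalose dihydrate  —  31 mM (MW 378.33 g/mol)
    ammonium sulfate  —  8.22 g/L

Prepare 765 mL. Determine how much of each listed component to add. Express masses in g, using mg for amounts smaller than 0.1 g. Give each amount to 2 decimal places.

mannitol 29.07 g; HEPES 4.67 g; trehalose dihydrate 8.97 g; ammonium sulfate 6.29 g

Scale factor relative to 1 L: 0.765.
mannitol: 3.8 g per 100 mL × 765 mL ÷ 100 = 29.07 g
HEPES: 0.61% w/v = 6.1 g/L → 6.1 × 0.765 L = 4.67 g
trehalose dihydrate: 31 mmol/L × 378.33 g/mol × 0.765 L ÷ 1000 = 8.97 g
ammonium sulfate: 8.22 g/L × 0.765 L = 6.29 g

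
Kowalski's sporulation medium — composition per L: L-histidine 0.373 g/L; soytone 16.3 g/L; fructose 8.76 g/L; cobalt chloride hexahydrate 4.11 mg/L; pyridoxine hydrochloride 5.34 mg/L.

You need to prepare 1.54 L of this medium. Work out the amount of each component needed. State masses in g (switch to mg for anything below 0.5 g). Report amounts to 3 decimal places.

L-histidine 0.574 g; soytone 25.102 g; fructose 13.490 g; cobalt chloride hexahydrate 6.329 mg; pyridoxine hydrochloride 8.224 mg

Working volume: 1.54 L.
L-histidine: 0.373 g/L × 1.54 L = 0.574 g
soytone: 16.3 g/L × 1.54 L = 25.102 g
fructose: 8.76 g/L × 1.54 L = 13.490 g
cobalt chloride hexahydrate: 4.11 mg/L × 1.54 L = 6.329 mg
pyridoxine hydrochloride: 5.34 mg/L × 1.54 L = 8.224 mg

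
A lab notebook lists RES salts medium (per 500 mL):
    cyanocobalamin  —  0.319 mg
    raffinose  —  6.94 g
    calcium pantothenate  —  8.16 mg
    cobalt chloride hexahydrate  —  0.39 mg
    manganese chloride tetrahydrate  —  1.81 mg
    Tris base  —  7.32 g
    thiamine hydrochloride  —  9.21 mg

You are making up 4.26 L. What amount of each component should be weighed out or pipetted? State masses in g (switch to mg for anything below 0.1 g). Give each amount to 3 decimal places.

Ratio of target to recipe volume: 4260 / 500 = 8.52.
cyanocobalamin: 0.319 mg × (4260 mL / 500 mL) = 2.718 mg
raffinose: 6.94 g × (4260 mL / 500 mL) = 59.129 g
calcium pantothenate: 8.16 mg × (4260 mL / 500 mL) = 69.523 mg
cobalt chloride hexahydrate: 0.39 mg × (4260 mL / 500 mL) = 3.323 mg
manganese chloride tetrahydrate: 1.81 mg × (4260 mL / 500 mL) = 15.421 mg
Tris base: 7.32 g × (4260 mL / 500 mL) = 62.366 g
thiamine hydrochloride: 9.21 mg × (4260 mL / 500 mL) = 78.469 mg

cyanocobalamin 2.718 mg; raffinose 59.129 g; calcium pantothenate 69.523 mg; cobalt chloride hexahydrate 3.323 mg; manganese chloride tetrahydrate 15.421 mg; Tris base 62.366 g; thiamine hydrochloride 78.469 mg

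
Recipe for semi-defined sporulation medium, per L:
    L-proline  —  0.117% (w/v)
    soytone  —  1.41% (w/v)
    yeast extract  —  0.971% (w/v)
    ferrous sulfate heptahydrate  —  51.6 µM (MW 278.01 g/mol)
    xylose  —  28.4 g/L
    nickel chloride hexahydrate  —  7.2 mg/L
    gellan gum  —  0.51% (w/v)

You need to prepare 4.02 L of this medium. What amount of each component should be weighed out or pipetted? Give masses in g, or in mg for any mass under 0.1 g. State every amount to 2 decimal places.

Working volume: 4.02 L.
L-proline: 0.117% w/v = 1.17 g/L → 1.17 × 4.02 L = 4.70 g
soytone: 1.41 g per 100 mL × 4020 mL ÷ 100 = 56.68 g
yeast extract: 0.971 g per 100 mL × 4020 mL ÷ 100 = 39.03 g
ferrous sulfate heptahydrate: 51.6 µmol/L × 278.01 g/mol × 4.02 L ÷ 1000 = 57.67 mg
xylose: 28.4 g/L × 4.02 L = 114.17 g
nickel chloride hexahydrate: 7.2 mg/L × 4.02 L = 28.94 mg
gellan gum: 0.51 g per 100 mL × 4020 mL ÷ 100 = 20.50 g

L-proline 4.70 g; soytone 56.68 g; yeast extract 39.03 g; ferrous sulfate heptahydrate 57.67 mg; xylose 114.17 g; nickel chloride hexahydrate 28.94 mg; gellan gum 20.50 g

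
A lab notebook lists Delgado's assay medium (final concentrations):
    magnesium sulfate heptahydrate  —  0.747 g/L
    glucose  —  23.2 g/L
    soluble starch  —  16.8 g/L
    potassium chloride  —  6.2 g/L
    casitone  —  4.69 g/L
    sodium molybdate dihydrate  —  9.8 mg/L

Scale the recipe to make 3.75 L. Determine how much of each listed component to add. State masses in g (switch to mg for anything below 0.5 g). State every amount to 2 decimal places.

magnesium sulfate heptahydrate 2.80 g; glucose 87.00 g; soluble starch 63.00 g; potassium chloride 23.25 g; casitone 17.59 g; sodium molybdate dihydrate 36.75 mg

Scale factor relative to 1 L: 3.75.
magnesium sulfate heptahydrate: 0.747 g/L × 3.75 L = 2.80 g
glucose: 23.2 g/L × 3.75 L = 87.00 g
soluble starch: 16.8 g/L × 3.75 L = 63.00 g
potassium chloride: 6.2 g/L × 3.75 L = 23.25 g
casitone: 4.69 g/L × 3.75 L = 17.59 g
sodium molybdate dihydrate: 9.8 mg/L × 3.75 L = 36.75 mg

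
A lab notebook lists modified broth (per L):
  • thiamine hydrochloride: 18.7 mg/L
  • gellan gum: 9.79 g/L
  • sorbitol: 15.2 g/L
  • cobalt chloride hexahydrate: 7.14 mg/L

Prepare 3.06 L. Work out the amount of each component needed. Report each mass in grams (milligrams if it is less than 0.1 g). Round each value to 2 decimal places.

thiamine hydrochloride 57.22 mg; gellan gum 29.96 g; sorbitol 46.51 g; cobalt chloride hexahydrate 21.85 mg

Working volume: 3.06 L.
thiamine hydrochloride: 18.7 mg/L × 3.06 L = 57.22 mg
gellan gum: 9.79 g/L × 3.06 L = 29.96 g
sorbitol: 15.2 g/L × 3.06 L = 46.51 g
cobalt chloride hexahydrate: 7.14 mg/L × 3.06 L = 21.85 mg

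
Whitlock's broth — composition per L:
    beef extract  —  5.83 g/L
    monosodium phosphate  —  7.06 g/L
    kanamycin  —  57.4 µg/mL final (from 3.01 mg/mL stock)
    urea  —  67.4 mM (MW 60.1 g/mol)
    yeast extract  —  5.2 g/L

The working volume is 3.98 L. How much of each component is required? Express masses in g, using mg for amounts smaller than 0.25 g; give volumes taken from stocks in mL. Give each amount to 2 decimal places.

beef extract 23.20 g; monosodium phosphate 28.10 g; kanamycin 75.90 mL; urea 16.12 g; yeast extract 20.70 g

Scale factor relative to 1 L: 3.98.
beef extract: 5.83 g/L × 3.98 L = 23.20 g
monosodium phosphate: 7.06 g/L × 3.98 L = 28.10 g
kanamycin: dilute stock: 57.4 µg/mL × 3980 mL ÷ 3010 µg/mL = 75.90 mL
urea: 67.4 mmol/L × 60.1 g/mol × 3.98 L ÷ 1000 = 16.12 g
yeast extract: 5.2 g/L × 3.98 L = 20.70 g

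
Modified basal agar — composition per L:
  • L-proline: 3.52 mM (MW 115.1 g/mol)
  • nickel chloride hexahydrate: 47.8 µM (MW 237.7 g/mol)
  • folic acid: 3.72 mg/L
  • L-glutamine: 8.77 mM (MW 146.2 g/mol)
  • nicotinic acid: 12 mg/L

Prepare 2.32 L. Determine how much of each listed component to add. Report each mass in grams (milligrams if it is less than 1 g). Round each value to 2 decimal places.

Scale factor relative to 1 L: 2.32.
L-proline: 3.52 mmol/L × 115.1 mg/mmol × 2.32 L = 939.95 mg
nickel chloride hexahydrate: 47.8 µmol/L × 237.7 g/mol × 2.32 L ÷ 1000 = 26.36 mg
folic acid: 3.72 mg/L × 2.32 L = 8.63 mg
L-glutamine: 8.77 mmol/L × 146.2 g/mol × 2.32 L ÷ 1000 = 2.97 g
nicotinic acid: 12 mg/L × 2.32 L = 27.84 mg

L-proline 939.95 mg; nickel chloride hexahydrate 26.36 mg; folic acid 8.63 mg; L-glutamine 2.97 g; nicotinic acid 27.84 mg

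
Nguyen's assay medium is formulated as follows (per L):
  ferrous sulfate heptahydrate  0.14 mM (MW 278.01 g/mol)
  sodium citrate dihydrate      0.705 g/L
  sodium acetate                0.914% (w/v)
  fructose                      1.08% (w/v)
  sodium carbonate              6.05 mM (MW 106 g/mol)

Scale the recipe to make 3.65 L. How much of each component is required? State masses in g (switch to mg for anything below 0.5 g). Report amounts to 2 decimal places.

Working volume: 3.65 L.
ferrous sulfate heptahydrate: 0.14 mmol/L × 278.01 mg/mmol × 3.65 L = 142.06 mg
sodium citrate dihydrate: 0.705 g/L × 3.65 L = 2.57 g
sodium acetate: 0.914% w/v = 9.14 g/L → 9.14 × 3.65 L = 33.36 g
fructose: 1.08 g per 100 mL × 3650 mL ÷ 100 = 39.42 g
sodium carbonate: 6.05 mmol/L × 106 g/mol × 3.65 L ÷ 1000 = 2.34 g

ferrous sulfate heptahydrate 142.06 mg; sodium citrate dihydrate 2.57 g; sodium acetate 33.36 g; fructose 39.42 g; sodium carbonate 2.34 g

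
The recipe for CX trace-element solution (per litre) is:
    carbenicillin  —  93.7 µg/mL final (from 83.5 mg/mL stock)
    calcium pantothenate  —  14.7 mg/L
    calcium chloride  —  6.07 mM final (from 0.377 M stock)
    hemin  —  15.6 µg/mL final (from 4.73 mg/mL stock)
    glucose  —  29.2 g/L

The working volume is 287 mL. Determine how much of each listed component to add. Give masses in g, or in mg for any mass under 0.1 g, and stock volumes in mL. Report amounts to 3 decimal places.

carbenicillin 0.322 mL; calcium pantothenate 4.219 mg; calcium chloride 4.621 mL; hemin 0.947 mL; glucose 8.380 g

Scale factor relative to 1 L: 0.287.
carbenicillin: C1V1 = C2V2 → 93.7 µg/mL × 287 mL ÷ 83500 µg/mL = 0.322 mL
calcium pantothenate: 14.7 mg/L × 0.287 L = 4.219 mg
calcium chloride: C1V1 = C2V2 → 6.07 mM × 287 mL ÷ 377 mM = 4.621 mL
hemin: C1V1 = C2V2 → 15.6 µg/mL × 287 mL ÷ 4730 µg/mL = 0.947 mL
glucose: 29.2 g/L × 0.287 L = 8.380 g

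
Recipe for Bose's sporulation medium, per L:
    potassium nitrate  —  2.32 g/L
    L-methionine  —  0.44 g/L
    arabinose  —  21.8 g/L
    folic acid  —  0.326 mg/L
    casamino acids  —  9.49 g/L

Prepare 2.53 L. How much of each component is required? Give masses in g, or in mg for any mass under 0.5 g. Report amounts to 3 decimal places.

Working volume: 2.53 L.
potassium nitrate: 2.32 g/L × 2.53 L = 5.870 g
L-methionine: 0.44 g/L × 2.53 L = 1.113 g
arabinose: 21.8 g/L × 2.53 L = 55.154 g
folic acid: 0.326 mg/L × 2.53 L = 0.825 mg
casamino acids: 9.49 g/L × 2.53 L = 24.010 g

potassium nitrate 5.870 g; L-methionine 1.113 g; arabinose 55.154 g; folic acid 0.825 mg; casamino acids 24.010 g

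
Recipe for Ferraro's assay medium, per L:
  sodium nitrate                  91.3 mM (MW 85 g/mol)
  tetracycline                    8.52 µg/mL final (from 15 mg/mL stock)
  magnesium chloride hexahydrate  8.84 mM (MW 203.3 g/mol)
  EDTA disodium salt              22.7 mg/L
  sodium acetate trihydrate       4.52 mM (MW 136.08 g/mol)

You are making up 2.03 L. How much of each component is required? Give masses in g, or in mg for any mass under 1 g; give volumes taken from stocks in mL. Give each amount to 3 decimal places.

Working volume: 2.03 L.
sodium nitrate: 91.3 mmol/L × 85 g/mol × 2.03 L ÷ 1000 = 15.754 g
tetracycline: C1V1 = C2V2 → 8.52 µg/mL × 2030 mL ÷ 15000 µg/mL = 1.153 mL
magnesium chloride hexahydrate: 8.84 mmol/L × 203.3 g/mol × 2.03 L ÷ 1000 = 3.648 g
EDTA disodium salt: 22.7 mg/L × 2.03 L = 46.081 mg
sodium acetate trihydrate: 4.52 mmol/L × 136.08 g/mol × 2.03 L ÷ 1000 = 1.249 g

sodium nitrate 15.754 g; tetracycline 1.153 mL; magnesium chloride hexahydrate 3.648 g; EDTA disodium salt 46.081 mg; sodium acetate trihydrate 1.249 g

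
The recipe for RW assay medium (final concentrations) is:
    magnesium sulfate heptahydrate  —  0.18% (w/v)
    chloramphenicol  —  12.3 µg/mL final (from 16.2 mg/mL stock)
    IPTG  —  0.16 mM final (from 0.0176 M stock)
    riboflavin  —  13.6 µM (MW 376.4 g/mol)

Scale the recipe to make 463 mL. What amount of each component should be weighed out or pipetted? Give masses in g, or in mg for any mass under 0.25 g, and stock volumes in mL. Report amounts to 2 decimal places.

magnesium sulfate heptahydrate 0.83 g; chloramphenicol 0.35 mL; IPTG 4.21 mL; riboflavin 2.37 mg

Target volume = 463 mL = 0.463 L.
magnesium sulfate heptahydrate: 0.18% w/v = 1.8 g/L → 1.8 × 0.463 L = 0.83 g
chloramphenicol: V = C2·V2/C1 = 12.3 µg/mL × 463 mL ÷ 16200 µg/mL = 0.35 mL
IPTG: dilute stock: 0.16 mM × 463 mL ÷ 17.6 mM = 4.21 mL
riboflavin: 13.6 µmol/L × 376.4 g/mol × 0.463 L ÷ 1000 = 2.37 mg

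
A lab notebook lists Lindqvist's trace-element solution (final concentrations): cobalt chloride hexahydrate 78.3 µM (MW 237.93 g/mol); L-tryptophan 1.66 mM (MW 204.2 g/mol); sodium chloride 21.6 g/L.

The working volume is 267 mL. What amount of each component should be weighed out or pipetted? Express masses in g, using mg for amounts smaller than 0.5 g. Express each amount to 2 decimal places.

Working volume: 267 mL = 0.267 L.
cobalt chloride hexahydrate: 78.3 µmol/L × 237.93 g/mol × 0.267 L ÷ 1000 = 4.97 mg
L-tryptophan: 1.66 mmol/L × 204.2 mg/mmol × 0.267 L = 90.51 mg
sodium chloride: 21.6 g/L × 0.267 L = 5.77 g

cobalt chloride hexahydrate 4.97 mg; L-tryptophan 90.51 mg; sodium chloride 5.77 g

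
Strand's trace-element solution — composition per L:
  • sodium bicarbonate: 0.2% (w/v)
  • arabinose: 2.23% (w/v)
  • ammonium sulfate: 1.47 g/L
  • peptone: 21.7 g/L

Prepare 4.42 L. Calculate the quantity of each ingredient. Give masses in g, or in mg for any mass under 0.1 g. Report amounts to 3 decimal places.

sodium bicarbonate 8.840 g; arabinose 98.566 g; ammonium sulfate 6.497 g; peptone 95.914 g

Working volume: 4.42 L.
sodium bicarbonate: 0.2 g per 100 mL × 4420 mL ÷ 100 = 8.840 g
arabinose: 2.23 g per 100 mL × 4420 mL ÷ 100 = 98.566 g
ammonium sulfate: 1.47 g/L × 4.42 L = 6.497 g
peptone: 21.7 g/L × 4.42 L = 95.914 g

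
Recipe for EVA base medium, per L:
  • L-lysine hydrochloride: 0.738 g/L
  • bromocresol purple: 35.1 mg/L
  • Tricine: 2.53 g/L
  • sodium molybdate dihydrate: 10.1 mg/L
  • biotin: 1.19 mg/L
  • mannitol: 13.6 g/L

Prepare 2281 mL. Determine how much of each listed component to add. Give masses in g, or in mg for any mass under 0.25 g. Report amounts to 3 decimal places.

Working volume: 2281 mL = 2.281 L.
L-lysine hydrochloride: 0.738 g/L × 2.281 L = 1.683 g
bromocresol purple: 35.1 mg/L × 2.281 L = 80.063 mg
Tricine: 2.53 g/L × 2.281 L = 5.771 g
sodium molybdate dihydrate: 10.1 mg/L × 2.281 L = 23.038 mg
biotin: 1.19 mg/L × 2.281 L = 2.714 mg
mannitol: 13.6 g/L × 2.281 L = 31.022 g

L-lysine hydrochloride 1.683 g; bromocresol purple 80.063 mg; Tricine 5.771 g; sodium molybdate dihydrate 23.038 mg; biotin 2.714 mg; mannitol 31.022 g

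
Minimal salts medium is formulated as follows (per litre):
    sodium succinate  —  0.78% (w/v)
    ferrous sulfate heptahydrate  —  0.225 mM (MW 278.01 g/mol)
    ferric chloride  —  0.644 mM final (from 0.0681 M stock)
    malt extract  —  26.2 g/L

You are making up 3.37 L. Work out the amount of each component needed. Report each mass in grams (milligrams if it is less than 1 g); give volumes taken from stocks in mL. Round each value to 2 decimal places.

Scale factor relative to 1 L: 3.37.
sodium succinate: 0.78 g per 100 mL × 3370 mL ÷ 100 = 26.29 g
ferrous sulfate heptahydrate: 0.225 mmol/L × 278.01 mg/mmol × 3.37 L = 210.80 mg
ferric chloride: V = C2·V2/C1 = 0.644 mM × 3370 mL ÷ 68.1 mM = 31.87 mL
malt extract: 26.2 g/L × 3.37 L = 88.29 g

sodium succinate 26.29 g; ferrous sulfate heptahydrate 210.80 mg; ferric chloride 31.87 mL; malt extract 88.29 g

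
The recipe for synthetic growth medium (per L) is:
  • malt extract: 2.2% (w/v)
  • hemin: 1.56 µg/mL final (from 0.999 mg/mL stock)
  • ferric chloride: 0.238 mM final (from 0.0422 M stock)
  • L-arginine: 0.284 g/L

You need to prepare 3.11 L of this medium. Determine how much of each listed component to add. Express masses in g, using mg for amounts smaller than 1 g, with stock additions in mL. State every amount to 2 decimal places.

Scale factor relative to 1 L: 3.11.
malt extract: 2.2 g per 100 mL × 3110 mL ÷ 100 = 68.42 g
hemin: V = C2·V2/C1 = 1.56 µg/mL × 3110 mL ÷ 999 µg/mL = 4.86 mL
ferric chloride: V = C2·V2/C1 = 0.238 mM × 3110 mL ÷ 42.2 mM = 17.54 mL
L-arginine: 0.284 g/L × 3.11 L = 0.88324 g = 883.24 mg

malt extract 68.42 g; hemin 4.86 mL; ferric chloride 17.54 mL; L-arginine 883.24 mg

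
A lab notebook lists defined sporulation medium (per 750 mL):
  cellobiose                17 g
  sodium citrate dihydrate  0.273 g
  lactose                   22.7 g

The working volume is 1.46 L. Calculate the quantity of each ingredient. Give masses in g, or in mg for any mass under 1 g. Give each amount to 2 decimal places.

Scale factor = 1460 mL / 750 mL = 1.94667.
cellobiose: 17 g × (1460 mL / 750 mL) = 33.09 g
sodium citrate dihydrate: 0.273 g × (1460 mL / 750 mL) = 0.53144 g = 531.44 mg
lactose: 22.7 g × (1460 mL / 750 mL) = 44.19 g

cellobiose 33.09 g; sodium citrate dihydrate 531.44 mg; lactose 44.19 g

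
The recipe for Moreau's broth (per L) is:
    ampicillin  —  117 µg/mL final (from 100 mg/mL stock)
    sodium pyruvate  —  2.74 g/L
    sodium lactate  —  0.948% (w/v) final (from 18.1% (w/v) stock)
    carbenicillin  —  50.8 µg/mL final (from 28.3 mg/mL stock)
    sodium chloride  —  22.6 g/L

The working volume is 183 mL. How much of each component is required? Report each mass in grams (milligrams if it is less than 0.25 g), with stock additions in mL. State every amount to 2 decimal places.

Target volume = 183 mL = 0.183 L.
ampicillin: C1V1 = C2V2 → 117 µg/mL × 183 mL ÷ 100000 µg/mL = 0.21 mL
sodium pyruvate: 2.74 g/L × 0.183 L = 0.50 g
sodium lactate: C1V1 = C2V2 → 0.948% ÷ 18.1% × 183 mL = 9.58 mL
carbenicillin: dilute stock: 50.8 µg/mL × 183 mL ÷ 28300 µg/mL = 0.33 mL
sodium chloride: 22.6 g/L × 0.183 L = 4.14 g

ampicillin 0.21 mL; sodium pyruvate 0.50 g; sodium lactate 9.58 mL; carbenicillin 0.33 mL; sodium chloride 4.14 g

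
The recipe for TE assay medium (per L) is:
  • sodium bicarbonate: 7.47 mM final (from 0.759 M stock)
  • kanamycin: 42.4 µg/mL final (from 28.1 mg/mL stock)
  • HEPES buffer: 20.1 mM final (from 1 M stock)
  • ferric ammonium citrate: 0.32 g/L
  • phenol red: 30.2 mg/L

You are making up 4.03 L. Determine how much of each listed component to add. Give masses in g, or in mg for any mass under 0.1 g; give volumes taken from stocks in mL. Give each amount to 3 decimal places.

Working volume: 4.03 L.
sodium bicarbonate: V = C2·V2/C1 = 7.47 mM × 4030 mL ÷ 759 mM = 39.663 mL
kanamycin: C1V1 = C2V2 → 42.4 µg/mL × 4030 mL ÷ 28100 µg/mL = 6.081 mL
HEPES buffer: dilute stock: 20.1 mM × 4030 mL ÷ 1000 mM = 81.003 mL
ferric ammonium citrate: 0.32 g/L × 4.03 L = 1.290 g
phenol red: 30.2 mg/L × 4.03 L = 121.706 mg = 0.122 g

sodium bicarbonate 39.663 mL; kanamycin 6.081 mL; HEPES buffer 81.003 mL; ferric ammonium citrate 1.290 g; phenol red 0.122 g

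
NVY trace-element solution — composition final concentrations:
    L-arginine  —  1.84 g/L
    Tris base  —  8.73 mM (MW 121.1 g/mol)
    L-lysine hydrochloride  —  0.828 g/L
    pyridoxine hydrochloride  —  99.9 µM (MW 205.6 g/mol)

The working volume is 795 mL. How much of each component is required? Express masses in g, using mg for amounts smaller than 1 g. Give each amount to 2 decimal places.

L-arginine 1.46 g; Tris base 840.48 mg; L-lysine hydrochloride 658.26 mg; pyridoxine hydrochloride 16.33 mg

Target volume = 795 mL = 0.795 L.
L-arginine: 1.84 g/L × 0.795 L = 1.46 g
Tris base: 8.73 mmol/L × 121.1 mg/mmol × 0.795 L = 840.48 mg
L-lysine hydrochloride: 0.828 g/L × 0.795 L = 0.65826 g = 658.26 mg
pyridoxine hydrochloride: 99.9 µmol/L × 205.6 g/mol × 0.795 L ÷ 1000 = 16.33 mg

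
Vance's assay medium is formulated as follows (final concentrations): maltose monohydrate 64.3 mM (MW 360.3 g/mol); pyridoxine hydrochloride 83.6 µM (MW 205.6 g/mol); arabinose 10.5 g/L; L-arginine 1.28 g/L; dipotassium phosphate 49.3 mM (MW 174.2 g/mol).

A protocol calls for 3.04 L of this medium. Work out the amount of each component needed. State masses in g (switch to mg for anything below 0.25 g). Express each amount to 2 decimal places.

maltose monohydrate 70.43 g; pyridoxine hydrochloride 52.25 mg; arabinose 31.92 g; L-arginine 3.89 g; dipotassium phosphate 26.11 g

Scale factor relative to 1 L: 3.04.
maltose monohydrate: 64.3 mmol/L × 360.3 g/mol × 3.04 L ÷ 1000 = 70.43 g
pyridoxine hydrochloride: 83.6 µmol/L × 205.6 g/mol × 3.04 L ÷ 1000 = 52.25 mg
arabinose: 10.5 g/L × 3.04 L = 31.92 g
L-arginine: 1.28 g/L × 3.04 L = 3.89 g
dipotassium phosphate: 49.3 mmol/L × 174.2 g/mol × 3.04 L ÷ 1000 = 26.11 g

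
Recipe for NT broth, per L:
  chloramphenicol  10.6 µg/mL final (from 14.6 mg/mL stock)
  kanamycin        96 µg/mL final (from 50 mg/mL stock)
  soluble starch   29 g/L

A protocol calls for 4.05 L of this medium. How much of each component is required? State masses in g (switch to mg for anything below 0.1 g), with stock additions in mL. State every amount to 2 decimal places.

chloramphenicol 2.94 mL; kanamycin 7.78 mL; soluble starch 117.45 g

Working volume: 4.05 L.
chloramphenicol: C1V1 = C2V2 → 10.6 µg/mL × 4050 mL ÷ 14600 µg/mL = 2.94 mL
kanamycin: V = C2·V2/C1 = 96 µg/mL × 4050 mL ÷ 50000 µg/mL = 7.78 mL
soluble starch: 29 g/L × 4.05 L = 117.45 g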